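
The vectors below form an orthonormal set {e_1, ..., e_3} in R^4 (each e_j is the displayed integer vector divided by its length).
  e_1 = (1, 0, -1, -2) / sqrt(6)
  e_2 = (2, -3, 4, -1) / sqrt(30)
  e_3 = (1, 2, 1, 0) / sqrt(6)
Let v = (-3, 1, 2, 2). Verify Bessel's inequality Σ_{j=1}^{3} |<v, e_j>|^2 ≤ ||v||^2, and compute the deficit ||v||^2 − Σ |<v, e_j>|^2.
Σ |<v, e_j>|^2 = 419/30; ||v||^2 = 18; deficit = 121/30

Write each e_j = u_j / sqrt(<u_j, u_j>) where u_j is the displayed integer vector. Then <v, e_j> = <v, u_j> / sqrt(<u_j, u_j>), so |<v, e_j>|^2 = <v, u_j>^2 / <u_j, u_j>.
Coefficients: <v, e_1> = -9/sqrt(6), <v, e_2> = -3/sqrt(30), <v, e_3> = 1/sqrt(6).
Square and sum: Σ |<v, e_j>|^2 = 419/30.
Compute ||v||^2 = v·v = 18.
Deficit = 18 − 419/30 = 121/30 ≥ 0, confirming Bessel's inequality. (The deficit equals ||v − Σ <v,e_j> e_j||^2, the squared distance from v to span{e_j}.)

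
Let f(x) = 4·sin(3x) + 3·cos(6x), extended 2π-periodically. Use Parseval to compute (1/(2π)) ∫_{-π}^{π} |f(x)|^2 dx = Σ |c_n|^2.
Σ |c_n|^2 = 25/2

Expand |f|^2 and use orthogonality of {sin(nx), cos(mx)} on [-π, π]:
  ∫_{-π}^{π} sin(nx)^2 dx = π, ∫ cos(mx)^2 dx = π, and cross terms integrate to 0.
So ∫_{-π}^{π} f(x)^2 dx = 4^2 · π + 3^2 · π = (16 + 9)π.
Divide by 2π: (16 + 9)/2 = 25/2.
By Parseval, this equals Σ |c_n|^2.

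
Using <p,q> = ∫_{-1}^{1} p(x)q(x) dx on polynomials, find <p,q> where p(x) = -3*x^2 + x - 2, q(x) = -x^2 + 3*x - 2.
<p,q> = 248/15

Expand the product: p(x)·q(x) = 3*x^4 - 10*x^3 + 11*x^2 - 8*x + 4.
∫_{-1}^{1} of each monomial x^k gives [2/(k+1) if k even, 0 if k odd]. Integrating term-by-term (or equivalently evaluating the antiderivative F(x) = 3*x^5/5 - 5*x^4/2 + 11*x^3/3 - 4*x^2 + 4*x at the endpoints):
  F(1) − F(−1) = 53/30 − (-443/30) = 248/15.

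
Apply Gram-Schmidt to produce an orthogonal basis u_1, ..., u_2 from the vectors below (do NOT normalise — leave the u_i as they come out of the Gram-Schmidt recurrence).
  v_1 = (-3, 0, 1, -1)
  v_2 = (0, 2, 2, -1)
Orthogonal basis:
  u_1 = (-3, 0, 1, -1)
  u_2 = (9/11, 2, 19/11, -8/11)

Apply the Gram-Schmidt recurrence
  u_1 = v_1
  u_i = v_i − Σ_{j<i} ((v_i · u_j) / (u_j · u_j)) · u_j.

Step by step this gives:
  u_1 = (-3, 0, 1, -1)
  u_2 = (9/11, 2, 19/11, -8/11)

Orthogonality check:
  u_2 · u_1 = 0 (should be 0)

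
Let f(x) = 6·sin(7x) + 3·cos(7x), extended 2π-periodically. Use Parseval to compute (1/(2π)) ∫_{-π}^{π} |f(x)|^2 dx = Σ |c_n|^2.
Σ |c_n|^2 = 45/2

Expand |f|^2 and use orthogonality of {sin(nx), cos(mx)} on [-π, π]:
  ∫_{-π}^{π} sin(nx)^2 dx = π, ∫ cos(mx)^2 dx = π, and cross terms integrate to 0.
So ∫_{-π}^{π} f(x)^2 dx = 6^2 · π + 3^2 · π = (36 + 9)π.
Divide by 2π: (36 + 9)/2 = 45/2.
By Parseval, this equals Σ |c_n|^2.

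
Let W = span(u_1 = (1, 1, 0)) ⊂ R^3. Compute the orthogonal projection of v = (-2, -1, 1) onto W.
proj_W(v) = (-3/2, -3/2, 0)

Set up U = [u_1 | ... | u_1] ∈ R^(3×1). The projector onto W = col(U) is P = U (U^T U)^(-1) U^T.
Compute U^T U =
  [2],
and U^T v = (-3).
Solve U^T U · c = U^T v for the coefficients: c = (-3/2). The projection is proj_W(v) = U c.
Check: (v - proj_W(v)) · u_1 = 0  (should be 0).
Result: proj_W(v) = (-3/2, -3/2, 0).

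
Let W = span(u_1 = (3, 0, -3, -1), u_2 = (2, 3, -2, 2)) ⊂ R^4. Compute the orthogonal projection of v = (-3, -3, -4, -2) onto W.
proj_W(v) = (127/299, -777/299, -127/299, -733/299)

Set up U = [u_1 | ... | u_2] ∈ R^(4×2). The projector onto W = col(U) is P = U (U^T U)^(-1) U^T.
Compute U^T U =
  [19, 10]
  [10, 21],
and U^T v = (5, -11).
Solve U^T U · c = U^T v for the coefficients: c = (215/299, -259/299). The projection is proj_W(v) = U c.
Check: (v - proj_W(v)) · u_1 = 0  (should be 0).
Check: (v - proj_W(v)) · u_2 = 0  (should be 0).
Result: proj_W(v) = (127/299, -777/299, -127/299, -733/299).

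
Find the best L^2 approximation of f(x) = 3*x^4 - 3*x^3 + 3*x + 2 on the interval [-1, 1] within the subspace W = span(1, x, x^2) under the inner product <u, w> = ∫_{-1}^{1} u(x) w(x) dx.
g(x) = 18*x^2/7 + 6*x/5 + 61/35

The best approximation g ∈ W is the orthogonal projection of f onto W. Writing g = a_0 + a_1 x + a_2 x^2, the coefficients solve the normal equations G · a = b where
  G_{ij} = <φ_i, φ_j> and b_i = <f, φ_i>, with φ_0 = 1, φ_1 = x, φ_2 = x^2.
G =
  [2, 0, 2/3]
  [0, 2/3, 0]
  [2/3, 0, 2/5],
b = (26/5, 4/5, 46/21).
Solving gives a_0 = 61/35, a_1 = 6/5, a_2 = 18/7, so
  g(x) = 18*x^2/7 + 6*x/5 + 61/35.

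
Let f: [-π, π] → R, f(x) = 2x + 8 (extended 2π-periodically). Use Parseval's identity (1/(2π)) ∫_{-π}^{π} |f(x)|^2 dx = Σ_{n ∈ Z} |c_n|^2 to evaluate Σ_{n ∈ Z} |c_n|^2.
Σ |c_n|^2 = 4π^2/3 + 64

Expand and integrate term by term over [-π, π]:
  ∫ (2x)^2 dx = 4·(2π^3/3); ∫ 2·2·(8)·x dx = 0 (odd integrand); ∫ 8^2 dx = 64·2π.
So (1/(2π)) ∫_{-π}^{π} (2x + 8)^2 dx = 4π^2/3 + 64 = 4π^2/3 + 64.
Parseval ⇒ Σ |c_n|^2 = 4π^2/3 + 64.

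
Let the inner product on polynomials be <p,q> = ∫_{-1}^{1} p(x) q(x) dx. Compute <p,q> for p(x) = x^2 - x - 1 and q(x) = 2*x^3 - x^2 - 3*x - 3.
<p,q> = 82/15

Expand the product: p(x)·q(x) = 2*x^5 - 3*x^4 - 4*x^3 + x^2 + 6*x + 3.
∫_{-1}^{1} of each monomial x^k gives [2/(k+1) if k even, 0 if k odd]. Integrating term-by-term (or equivalently evaluating the antiderivative F(x) = x^6/3 - 3*x^5/5 - x^4 + x^3/3 + 3*x^2 + 3*x at the endpoints):
  F(1) − F(−1) = 76/15 − (-2/5) = 82/15.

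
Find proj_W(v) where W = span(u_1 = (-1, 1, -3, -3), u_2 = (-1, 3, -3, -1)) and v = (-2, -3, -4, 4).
proj_W(v) = (0, 1/2, 0, 1/2)

Set up U = [u_1 | ... | u_2] ∈ R^(4×2). The projector onto W = col(U) is P = U (U^T U)^(-1) U^T.
Compute U^T U =
  [20, 16]
  [16, 20],
and U^T v = (-1, 1).
Solve U^T U · c = U^T v for the coefficients: c = (-1/4, 1/4). The projection is proj_W(v) = U c.
Check: (v - proj_W(v)) · u_1 = 0  (should be 0).
Check: (v - proj_W(v)) · u_2 = 0  (should be 0).
Result: proj_W(v) = (0, 1/2, 0, 1/2).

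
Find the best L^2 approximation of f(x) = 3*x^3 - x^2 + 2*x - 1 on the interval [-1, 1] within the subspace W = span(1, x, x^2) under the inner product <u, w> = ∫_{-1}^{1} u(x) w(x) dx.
g(x) = -x^2 + 19*x/5 - 1

The best approximation g ∈ W is the orthogonal projection of f onto W. Writing g = a_0 + a_1 x + a_2 x^2, the coefficients solve the normal equations G · a = b where
  G_{ij} = <φ_i, φ_j> and b_i = <f, φ_i>, with φ_0 = 1, φ_1 = x, φ_2 = x^2.
G =
  [2, 0, 2/3]
  [0, 2/3, 0]
  [2/3, 0, 2/5],
b = (-8/3, 38/15, -16/15).
Solving gives a_0 = -1, a_1 = 19/5, a_2 = -1, so
  g(x) = -x^2 + 19*x/5 - 1.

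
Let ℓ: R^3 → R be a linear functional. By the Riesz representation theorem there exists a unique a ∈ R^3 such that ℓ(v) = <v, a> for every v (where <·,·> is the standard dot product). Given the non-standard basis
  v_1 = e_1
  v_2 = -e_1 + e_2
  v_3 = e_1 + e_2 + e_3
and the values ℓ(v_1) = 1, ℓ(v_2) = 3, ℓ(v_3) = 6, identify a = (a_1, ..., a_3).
a = (1, 4, 1)

Write a = (a_1, ..., a_3) in the standard basis. For each basis vector v_i, ℓ(v_i) = <v_i, a> is a linear equation in the a_j's. Collect the n equations into a matrix system V a = ℓ, where row i of V is v_i (expressed in the standard basis). Since V is invertible (lower-triangular with 1s on the diagonal, up to permutation), solve by back-substitution:
  V =
[[1, 0, 0],
 [-1, 1, 0],
 [1, 1, 1]]
  V a = (1, 3, 6)
Solving gives a = (1, 4, 1).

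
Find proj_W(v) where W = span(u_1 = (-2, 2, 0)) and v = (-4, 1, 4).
proj_W(v) = (-5/2, 5/2, 0)

Set up U = [u_1 | ... | u_1] ∈ R^(3×1). The projector onto W = col(U) is P = U (U^T U)^(-1) U^T.
Compute U^T U =
  [8],
and U^T v = (10).
Solve U^T U · c = U^T v for the coefficients: c = (5/4). The projection is proj_W(v) = U c.
Check: (v - proj_W(v)) · u_1 = 0  (should be 0).
Result: proj_W(v) = (-5/2, 5/2, 0).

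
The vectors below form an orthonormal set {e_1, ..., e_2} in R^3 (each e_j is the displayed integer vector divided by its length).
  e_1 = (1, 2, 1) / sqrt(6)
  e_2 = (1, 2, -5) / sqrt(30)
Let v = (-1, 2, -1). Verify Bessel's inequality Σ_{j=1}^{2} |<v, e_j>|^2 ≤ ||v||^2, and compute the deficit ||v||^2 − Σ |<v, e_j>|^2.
Σ |<v, e_j>|^2 = 14/5; ||v||^2 = 6; deficit = 16/5

Write each e_j = u_j / sqrt(<u_j, u_j>) where u_j is the displayed integer vector. Then <v, e_j> = <v, u_j> / sqrt(<u_j, u_j>), so |<v, e_j>|^2 = <v, u_j>^2 / <u_j, u_j>.
Coefficients: <v, e_1> = 2/sqrt(6), <v, e_2> = 8/sqrt(30).
Square and sum: Σ |<v, e_j>|^2 = 14/5.
Compute ||v||^2 = v·v = 6.
Deficit = 6 − 14/5 = 16/5 ≥ 0, confirming Bessel's inequality. (The deficit equals ||v − Σ <v,e_j> e_j||^2, the squared distance from v to span{e_j}.)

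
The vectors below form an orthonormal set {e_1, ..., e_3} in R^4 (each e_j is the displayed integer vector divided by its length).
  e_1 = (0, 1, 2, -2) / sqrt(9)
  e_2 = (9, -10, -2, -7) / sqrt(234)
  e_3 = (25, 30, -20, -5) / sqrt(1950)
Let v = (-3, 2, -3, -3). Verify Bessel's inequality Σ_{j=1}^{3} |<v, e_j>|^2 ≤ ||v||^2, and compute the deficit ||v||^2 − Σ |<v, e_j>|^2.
Σ |<v, e_j>|^2 = 4; ||v||^2 = 31; deficit = 27

Write each e_j = u_j / sqrt(<u_j, u_j>) where u_j is the displayed integer vector. Then <v, e_j> = <v, u_j> / sqrt(<u_j, u_j>), so |<v, e_j>|^2 = <v, u_j>^2 / <u_j, u_j>.
Coefficients: <v, e_1> = 2/sqrt(9), <v, e_2> = -20/sqrt(234), <v, e_3> = 60/sqrt(1950).
Square and sum: Σ |<v, e_j>|^2 = 4.
Compute ||v||^2 = v·v = 31.
Deficit = 31 − 4 = 27 ≥ 0, confirming Bessel's inequality. (The deficit equals ||v − Σ <v,e_j> e_j||^2, the squared distance from v to span{e_j}.)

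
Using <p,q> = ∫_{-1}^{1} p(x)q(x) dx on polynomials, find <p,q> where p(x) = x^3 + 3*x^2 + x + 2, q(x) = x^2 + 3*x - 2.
<p,q> = -94/15

Expand the product: p(x)·q(x) = x^5 + 6*x^4 + 8*x^3 - x^2 + 4*x - 4.
∫_{-1}^{1} of each monomial x^k gives [2/(k+1) if k even, 0 if k odd]. Integrating term-by-term (or equivalently evaluating the antiderivative F(x) = x^6/6 + 6*x^5/5 + 2*x^4 - x^3/3 + 2*x^2 - 4*x at the endpoints):
  F(1) − F(−1) = 31/30 − (73/10) = -94/15.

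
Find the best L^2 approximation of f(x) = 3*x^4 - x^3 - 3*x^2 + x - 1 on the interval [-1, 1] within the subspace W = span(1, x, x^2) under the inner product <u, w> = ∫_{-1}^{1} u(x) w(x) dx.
g(x) = -3*x^2/7 + 2*x/5 - 44/35

The best approximation g ∈ W is the orthogonal projection of f onto W. Writing g = a_0 + a_1 x + a_2 x^2, the coefficients solve the normal equations G · a = b where
  G_{ij} = <φ_i, φ_j> and b_i = <f, φ_i>, with φ_0 = 1, φ_1 = x, φ_2 = x^2.
G =
  [2, 0, 2/3]
  [0, 2/3, 0]
  [2/3, 0, 2/5],
b = (-14/5, 4/15, -106/105).
Solving gives a_0 = -44/35, a_1 = 2/5, a_2 = -3/7, so
  g(x) = -3*x^2/7 + 2*x/5 - 44/35.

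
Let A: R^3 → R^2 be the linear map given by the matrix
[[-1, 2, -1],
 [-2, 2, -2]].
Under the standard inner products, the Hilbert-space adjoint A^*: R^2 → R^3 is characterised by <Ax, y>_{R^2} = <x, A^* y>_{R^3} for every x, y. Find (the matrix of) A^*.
A^* = A^T =
[[-1, -2],
 [2, 2],
 [-1, -2]]

For real matrices with standard dot products, the defining identity <Ax, y> = <x, A^* y> gives (Ax)^T y = x^T (A^*) y, i.e. x^T A^T y = x^T (A^*) y. Since this holds for all x, y, we must have A^* = A^T. Therefore
A^* =
[[-1, -2],
 [2, 2],
 [-1, -2]].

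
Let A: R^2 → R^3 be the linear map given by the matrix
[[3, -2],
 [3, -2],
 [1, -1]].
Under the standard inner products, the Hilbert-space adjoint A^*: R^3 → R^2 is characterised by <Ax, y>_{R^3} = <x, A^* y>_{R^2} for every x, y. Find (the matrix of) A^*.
A^* = A^T =
[[3, 3, 1],
 [-2, -2, -1]]

For real matrices with standard dot products, the defining identity <Ax, y> = <x, A^* y> gives (Ax)^T y = x^T (A^*) y, i.e. x^T A^T y = x^T (A^*) y. Since this holds for all x, y, we must have A^* = A^T. Therefore
A^* =
[[3, 3, 1],
 [-2, -2, -1]].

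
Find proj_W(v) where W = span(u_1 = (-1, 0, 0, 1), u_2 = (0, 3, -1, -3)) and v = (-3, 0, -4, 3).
proj_W(v) = (-99/29, 24/29, -8/29, 75/29)

Set up U = [u_1 | ... | u_2] ∈ R^(4×2). The projector onto W = col(U) is P = U (U^T U)^(-1) U^T.
Compute U^T U =
  [2, -3]
  [-3, 19],
and U^T v = (6, -5).
Solve U^T U · c = U^T v for the coefficients: c = (99/29, 8/29). The projection is proj_W(v) = U c.
Check: (v - proj_W(v)) · u_1 = 0  (should be 0).
Check: (v - proj_W(v)) · u_2 = 0  (should be 0).
Result: proj_W(v) = (-99/29, 24/29, -8/29, 75/29).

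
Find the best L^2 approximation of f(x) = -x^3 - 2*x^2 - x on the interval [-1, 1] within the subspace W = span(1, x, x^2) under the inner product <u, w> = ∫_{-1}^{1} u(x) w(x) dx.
g(x) = -2*x^2 - 8*x/5

The best approximation g ∈ W is the orthogonal projection of f onto W. Writing g = a_0 + a_1 x + a_2 x^2, the coefficients solve the normal equations G · a = b where
  G_{ij} = <φ_i, φ_j> and b_i = <f, φ_i>, with φ_0 = 1, φ_1 = x, φ_2 = x^2.
G =
  [2, 0, 2/3]
  [0, 2/3, 0]
  [2/3, 0, 2/5],
b = (-4/3, -16/15, -4/5).
Solving gives a_0 = 0, a_1 = -8/5, a_2 = -2, so
  g(x) = -2*x^2 - 8*x/5.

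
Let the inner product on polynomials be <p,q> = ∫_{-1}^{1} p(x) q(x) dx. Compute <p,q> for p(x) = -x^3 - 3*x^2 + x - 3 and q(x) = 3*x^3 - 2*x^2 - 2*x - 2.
<p,q> = 2332/105

Expand the product: p(x)·q(x) = -3*x^6 - 7*x^5 + 11*x^4 - 3*x^3 + 10*x^2 + 4*x + 6.
∫_{-1}^{1} of each monomial x^k gives [2/(k+1) if k even, 0 if k odd]. Integrating term-by-term (or equivalently evaluating the antiderivative F(x) = -3*x^7/7 - 7*x^6/6 + 11*x^5/5 - 3*x^4/4 + 10*x^3/3 + 2*x^2 + 6*x at the endpoints):
  F(1) − F(−1) = 4699/420 − (-1543/140) = 2332/105.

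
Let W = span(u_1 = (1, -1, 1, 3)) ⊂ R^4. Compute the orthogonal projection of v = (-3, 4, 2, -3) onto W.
proj_W(v) = (-7/6, 7/6, -7/6, -7/2)

Set up U = [u_1 | ... | u_1] ∈ R^(4×1). The projector onto W = col(U) is P = U (U^T U)^(-1) U^T.
Compute U^T U =
  [12],
and U^T v = (-14).
Solve U^T U · c = U^T v for the coefficients: c = (-7/6). The projection is proj_W(v) = U c.
Check: (v - proj_W(v)) · u_1 = 0  (should be 0).
Result: proj_W(v) = (-7/6, 7/6, -7/6, -7/2).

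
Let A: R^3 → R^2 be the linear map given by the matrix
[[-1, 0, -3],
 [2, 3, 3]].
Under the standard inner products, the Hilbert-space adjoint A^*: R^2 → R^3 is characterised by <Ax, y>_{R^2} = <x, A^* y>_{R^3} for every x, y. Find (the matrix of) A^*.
A^* = A^T =
[[-1, 2],
 [0, 3],
 [-3, 3]]

For real matrices with standard dot products, the defining identity <Ax, y> = <x, A^* y> gives (Ax)^T y = x^T (A^*) y, i.e. x^T A^T y = x^T (A^*) y. Since this holds for all x, y, we must have A^* = A^T. Therefore
A^* =
[[-1, 2],
 [0, 3],
 [-3, 3]].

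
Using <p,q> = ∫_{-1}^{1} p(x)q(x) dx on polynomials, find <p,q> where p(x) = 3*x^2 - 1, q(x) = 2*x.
<p,q> = 0

Expand the product: p(x)·q(x) = 6*x^3 - 2*x.
∫_{-1}^{1} of each monomial x^k gives [2/(k+1) if k even, 0 if k odd]. Integrating term-by-term (or equivalently evaluating the antiderivative F(x) = 3*x^4/2 - x^2 at the endpoints):
  F(1) − F(−1) = 1/2 − (1/2) = 0.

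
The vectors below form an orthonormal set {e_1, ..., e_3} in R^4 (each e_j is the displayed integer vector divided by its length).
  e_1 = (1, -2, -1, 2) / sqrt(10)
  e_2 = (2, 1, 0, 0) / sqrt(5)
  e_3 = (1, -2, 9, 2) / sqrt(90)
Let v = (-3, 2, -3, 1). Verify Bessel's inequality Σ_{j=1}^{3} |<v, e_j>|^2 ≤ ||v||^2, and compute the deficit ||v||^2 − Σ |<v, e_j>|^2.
Σ |<v, e_j>|^2 = 674/45; ||v||^2 = 23; deficit = 361/45

Write each e_j = u_j / sqrt(<u_j, u_j>) where u_j is the displayed integer vector. Then <v, e_j> = <v, u_j> / sqrt(<u_j, u_j>), so |<v, e_j>|^2 = <v, u_j>^2 / <u_j, u_j>.
Coefficients: <v, e_1> = -2/sqrt(10), <v, e_2> = -4/sqrt(5), <v, e_3> = -32/sqrt(90).
Square and sum: Σ |<v, e_j>|^2 = 674/45.
Compute ||v||^2 = v·v = 23.
Deficit = 23 − 674/45 = 361/45 ≥ 0, confirming Bessel's inequality. (The deficit equals ||v − Σ <v,e_j> e_j||^2, the squared distance from v to span{e_j}.)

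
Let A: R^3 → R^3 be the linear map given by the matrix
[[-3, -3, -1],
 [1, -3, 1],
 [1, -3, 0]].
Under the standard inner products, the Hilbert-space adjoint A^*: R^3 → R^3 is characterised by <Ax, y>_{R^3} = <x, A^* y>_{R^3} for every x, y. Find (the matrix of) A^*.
A^* = A^T =
[[-3, 1, 1],
 [-3, -3, -3],
 [-1, 1, 0]]

For real matrices with standard dot products, the defining identity <Ax, y> = <x, A^* y> gives (Ax)^T y = x^T (A^*) y, i.e. x^T A^T y = x^T (A^*) y. Since this holds for all x, y, we must have A^* = A^T. Therefore
A^* =
[[-3, 1, 1],
 [-3, -3, -3],
 [-1, 1, 0]].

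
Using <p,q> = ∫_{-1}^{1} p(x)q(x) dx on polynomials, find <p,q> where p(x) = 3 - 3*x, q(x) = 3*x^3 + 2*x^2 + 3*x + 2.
<p,q> = 32/5

Expand the product: p(x)·q(x) = -9*x^4 + 3*x^3 - 3*x^2 + 3*x + 6.
∫_{-1}^{1} of each monomial x^k gives [2/(k+1) if k even, 0 if k odd]. Integrating term-by-term (or equivalently evaluating the antiderivative F(x) = -9*x^5/5 + 3*x^4/4 - x^3 + 3*x^2/2 + 6*x at the endpoints):
  F(1) − F(−1) = 109/20 − (-19/20) = 32/5.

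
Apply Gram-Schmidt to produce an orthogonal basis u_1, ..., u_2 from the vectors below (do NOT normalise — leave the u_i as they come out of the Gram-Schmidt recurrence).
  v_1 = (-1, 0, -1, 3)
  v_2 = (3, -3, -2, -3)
Orthogonal basis:
  u_1 = (-1, 0, -1, 3)
  u_2 = (23/11, -3, -32/11, -3/11)

Apply the Gram-Schmidt recurrence
  u_1 = v_1
  u_i = v_i − Σ_{j<i} ((v_i · u_j) / (u_j · u_j)) · u_j.

Step by step this gives:
  u_1 = (-1, 0, -1, 3)
  u_2 = (23/11, -3, -32/11, -3/11)

Orthogonality check:
  u_2 · u_1 = 0 (should be 0)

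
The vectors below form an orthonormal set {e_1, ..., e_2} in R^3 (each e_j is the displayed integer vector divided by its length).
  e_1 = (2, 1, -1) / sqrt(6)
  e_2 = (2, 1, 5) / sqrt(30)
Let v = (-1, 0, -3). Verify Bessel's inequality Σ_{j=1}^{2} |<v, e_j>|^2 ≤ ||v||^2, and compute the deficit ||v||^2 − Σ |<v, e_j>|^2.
Σ |<v, e_j>|^2 = 49/5; ||v||^2 = 10; deficit = 1/5

Write each e_j = u_j / sqrt(<u_j, u_j>) where u_j is the displayed integer vector. Then <v, e_j> = <v, u_j> / sqrt(<u_j, u_j>), so |<v, e_j>|^2 = <v, u_j>^2 / <u_j, u_j>.
Coefficients: <v, e_1> = 1/sqrt(6), <v, e_2> = -17/sqrt(30).
Square and sum: Σ |<v, e_j>|^2 = 49/5.
Compute ||v||^2 = v·v = 10.
Deficit = 10 − 49/5 = 1/5 ≥ 0, confirming Bessel's inequality. (The deficit equals ||v − Σ <v,e_j> e_j||^2, the squared distance from v to span{e_j}.)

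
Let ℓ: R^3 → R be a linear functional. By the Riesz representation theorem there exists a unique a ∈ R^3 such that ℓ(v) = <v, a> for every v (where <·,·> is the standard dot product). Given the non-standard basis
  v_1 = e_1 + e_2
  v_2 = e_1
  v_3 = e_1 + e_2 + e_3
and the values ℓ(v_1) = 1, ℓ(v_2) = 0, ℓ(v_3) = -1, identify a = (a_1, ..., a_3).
a = (0, 1, -2)

Write a = (a_1, ..., a_3) in the standard basis. For each basis vector v_i, ℓ(v_i) = <v_i, a> is a linear equation in the a_j's. Collect the n equations into a matrix system V a = ℓ, where row i of V is v_i (expressed in the standard basis). Since V is invertible (lower-triangular with 1s on the diagonal, up to permutation), solve by back-substitution:
  V =
[[1, 1, 0],
 [1, 0, 0],
 [1, 1, 1]]
  V a = (1, 0, -1)
Solving gives a = (0, 1, -2).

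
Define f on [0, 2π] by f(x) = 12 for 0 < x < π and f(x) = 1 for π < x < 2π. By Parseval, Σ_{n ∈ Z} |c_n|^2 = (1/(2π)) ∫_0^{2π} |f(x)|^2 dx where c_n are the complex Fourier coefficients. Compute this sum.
Σ |c_n|^2 = 145/2

Parseval equates the L^2 energy of f (normalised by 1/(2π)) with the ℓ^2 sum of its Fourier coefficients: (1/(2π)) ∫_0^{2π} |f|^2 = Σ |c_n|^2.
Compute the left side: (1/(2π)) [∫_0^π 12^2 dx + ∫_π^{2π} 1^2 dx] = (1/(2π)) · (144π + 1π) = (144 + 1)/2 = 145/2.
So Σ_{n ∈ Z} |c_n|^2 = 145/2.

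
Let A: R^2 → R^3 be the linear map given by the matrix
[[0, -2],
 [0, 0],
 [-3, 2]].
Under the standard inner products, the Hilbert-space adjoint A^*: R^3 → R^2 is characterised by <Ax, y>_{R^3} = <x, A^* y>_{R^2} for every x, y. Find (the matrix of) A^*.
A^* = A^T =
[[0, 0, -3],
 [-2, 0, 2]]

For real matrices with standard dot products, the defining identity <Ax, y> = <x, A^* y> gives (Ax)^T y = x^T (A^*) y, i.e. x^T A^T y = x^T (A^*) y. Since this holds for all x, y, we must have A^* = A^T. Therefore
A^* =
[[0, 0, -3],
 [-2, 0, 2]].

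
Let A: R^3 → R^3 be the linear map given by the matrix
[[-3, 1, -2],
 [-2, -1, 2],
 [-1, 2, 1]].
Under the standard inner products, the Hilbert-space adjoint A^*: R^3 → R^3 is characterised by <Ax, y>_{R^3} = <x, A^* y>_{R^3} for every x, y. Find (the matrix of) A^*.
A^* = A^T =
[[-3, -2, -1],
 [1, -1, 2],
 [-2, 2, 1]]

For real matrices with standard dot products, the defining identity <Ax, y> = <x, A^* y> gives (Ax)^T y = x^T (A^*) y, i.e. x^T A^T y = x^T (A^*) y. Since this holds for all x, y, we must have A^* = A^T. Therefore
A^* =
[[-3, -2, -1],
 [1, -1, 2],
 [-2, 2, 1]].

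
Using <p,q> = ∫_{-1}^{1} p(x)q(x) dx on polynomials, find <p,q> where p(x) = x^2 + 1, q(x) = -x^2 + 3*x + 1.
<p,q> = 8/5

Expand the product: p(x)·q(x) = -x^4 + 3*x^3 + 3*x + 1.
∫_{-1}^{1} of each monomial x^k gives [2/(k+1) if k even, 0 if k odd]. Integrating term-by-term (or equivalently evaluating the antiderivative F(x) = -x^5/5 + 3*x^4/4 + 3*x^2/2 + x at the endpoints):
  F(1) − F(−1) = 61/20 − (29/20) = 8/5.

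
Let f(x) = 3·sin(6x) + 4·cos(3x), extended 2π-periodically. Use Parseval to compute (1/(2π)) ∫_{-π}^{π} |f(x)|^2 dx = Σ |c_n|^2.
Σ |c_n|^2 = 25/2

Expand |f|^2 and use orthogonality of {sin(nx), cos(mx)} on [-π, π]:
  ∫_{-π}^{π} sin(nx)^2 dx = π, ∫ cos(mx)^2 dx = π, and cross terms integrate to 0.
So ∫_{-π}^{π} f(x)^2 dx = 3^2 · π + 4^2 · π = (9 + 16)π.
Divide by 2π: (9 + 16)/2 = 25/2.
By Parseval, this equals Σ |c_n|^2.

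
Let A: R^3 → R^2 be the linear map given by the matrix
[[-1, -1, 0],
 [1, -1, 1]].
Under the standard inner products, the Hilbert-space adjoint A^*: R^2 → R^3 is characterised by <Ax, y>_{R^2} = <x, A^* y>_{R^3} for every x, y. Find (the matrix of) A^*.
A^* = A^T =
[[-1, 1],
 [-1, -1],
 [0, 1]]

For real matrices with standard dot products, the defining identity <Ax, y> = <x, A^* y> gives (Ax)^T y = x^T (A^*) y, i.e. x^T A^T y = x^T (A^*) y. Since this holds for all x, y, we must have A^* = A^T. Therefore
A^* =
[[-1, 1],
 [-1, -1],
 [0, 1]].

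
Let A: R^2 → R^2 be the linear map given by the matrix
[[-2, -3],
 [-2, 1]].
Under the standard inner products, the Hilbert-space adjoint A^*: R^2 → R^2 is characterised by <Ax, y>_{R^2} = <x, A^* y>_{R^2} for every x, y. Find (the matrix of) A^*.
A^* = A^T =
[[-2, -2],
 [-3, 1]]

For real matrices with standard dot products, the defining identity <Ax, y> = <x, A^* y> gives (Ax)^T y = x^T (A^*) y, i.e. x^T A^T y = x^T (A^*) y. Since this holds for all x, y, we must have A^* = A^T. Therefore
A^* =
[[-2, -2],
 [-3, 1]].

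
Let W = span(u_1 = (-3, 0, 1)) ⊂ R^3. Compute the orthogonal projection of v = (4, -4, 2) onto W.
proj_W(v) = (3, 0, -1)

Set up U = [u_1 | ... | u_1] ∈ R^(3×1). The projector onto W = col(U) is P = U (U^T U)^(-1) U^T.
Compute U^T U =
  [10],
and U^T v = (-10).
Solve U^T U · c = U^T v for the coefficients: c = (-1). The projection is proj_W(v) = U c.
Check: (v - proj_W(v)) · u_1 = 0  (should be 0).
Result: proj_W(v) = (3, 0, -1).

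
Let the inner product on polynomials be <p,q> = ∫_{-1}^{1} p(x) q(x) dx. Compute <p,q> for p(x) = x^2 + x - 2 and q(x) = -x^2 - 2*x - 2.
<p,q> = 94/15

Expand the product: p(x)·q(x) = -x^4 - 3*x^3 - 2*x^2 + 2*x + 4.
∫_{-1}^{1} of each monomial x^k gives [2/(k+1) if k even, 0 if k odd]. Integrating term-by-term (or equivalently evaluating the antiderivative F(x) = -x^5/5 - 3*x^4/4 - 2*x^3/3 + x^2 + 4*x at the endpoints):
  F(1) − F(−1) = 203/60 − (-173/60) = 94/15.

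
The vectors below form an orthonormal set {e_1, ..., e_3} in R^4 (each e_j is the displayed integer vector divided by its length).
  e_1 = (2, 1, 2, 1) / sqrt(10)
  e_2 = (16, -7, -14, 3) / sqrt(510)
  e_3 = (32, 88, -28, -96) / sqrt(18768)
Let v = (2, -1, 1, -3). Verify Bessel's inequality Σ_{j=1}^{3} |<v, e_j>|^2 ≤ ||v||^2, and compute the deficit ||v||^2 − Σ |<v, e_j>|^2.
Σ |<v, e_j>|^2 = 89/23; ||v||^2 = 15; deficit = 256/23

Write each e_j = u_j / sqrt(<u_j, u_j>) where u_j is the displayed integer vector. Then <v, e_j> = <v, u_j> / sqrt(<u_j, u_j>), so |<v, e_j>|^2 = <v, u_j>^2 / <u_j, u_j>.
Coefficients: <v, e_1> = 2/sqrt(10), <v, e_2> = 16/sqrt(510), <v, e_3> = 236/sqrt(18768).
Square and sum: Σ |<v, e_j>|^2 = 89/23.
Compute ||v||^2 = v·v = 15.
Deficit = 15 − 89/23 = 256/23 ≥ 0, confirming Bessel's inequality. (The deficit equals ||v − Σ <v,e_j> e_j||^2, the squared distance from v to span{e_j}.)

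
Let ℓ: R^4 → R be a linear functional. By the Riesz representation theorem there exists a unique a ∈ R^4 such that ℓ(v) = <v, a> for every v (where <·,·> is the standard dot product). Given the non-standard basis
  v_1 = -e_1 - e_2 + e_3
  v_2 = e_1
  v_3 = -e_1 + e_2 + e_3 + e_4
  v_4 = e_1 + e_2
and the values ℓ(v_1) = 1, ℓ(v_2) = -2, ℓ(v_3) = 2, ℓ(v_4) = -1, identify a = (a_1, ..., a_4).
a = (-2, 1, 0, -1)

Write a = (a_1, ..., a_4) in the standard basis. For each basis vector v_i, ℓ(v_i) = <v_i, a> is a linear equation in the a_j's. Collect the n equations into a matrix system V a = ℓ, where row i of V is v_i (expressed in the standard basis). Since V is invertible (lower-triangular with 1s on the diagonal, up to permutation), solve by back-substitution:
  V =
[[-1, -1, 1, 0],
 [1, 0, 0, 0],
 [-1, 1, 1, 1],
 [1, 1, 0, 0]]
  V a = (1, -2, 2, -1)
Solving gives a = (-2, 1, 0, -1).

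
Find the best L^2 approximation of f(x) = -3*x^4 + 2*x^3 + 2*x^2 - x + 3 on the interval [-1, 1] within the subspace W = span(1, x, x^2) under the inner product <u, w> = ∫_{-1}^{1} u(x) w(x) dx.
g(x) = -4*x^2/7 + x/5 + 114/35

The best approximation g ∈ W is the orthogonal projection of f onto W. Writing g = a_0 + a_1 x + a_2 x^2, the coefficients solve the normal equations G · a = b where
  G_{ij} = <φ_i, φ_j> and b_i = <f, φ_i>, with φ_0 = 1, φ_1 = x, φ_2 = x^2.
G =
  [2, 0, 2/3]
  [0, 2/3, 0]
  [2/3, 0, 2/5],
b = (92/15, 2/15, 68/35).
Solving gives a_0 = 114/35, a_1 = 1/5, a_2 = -4/7, so
  g(x) = -4*x^2/7 + x/5 + 114/35.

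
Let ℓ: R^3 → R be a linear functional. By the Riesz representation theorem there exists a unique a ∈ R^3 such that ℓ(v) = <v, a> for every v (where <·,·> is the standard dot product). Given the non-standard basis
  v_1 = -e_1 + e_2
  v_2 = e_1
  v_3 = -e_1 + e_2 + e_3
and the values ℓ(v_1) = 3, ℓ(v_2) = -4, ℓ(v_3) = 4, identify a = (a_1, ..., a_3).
a = (-4, -1, 1)

Write a = (a_1, ..., a_3) in the standard basis. For each basis vector v_i, ℓ(v_i) = <v_i, a> is a linear equation in the a_j's. Collect the n equations into a matrix system V a = ℓ, where row i of V is v_i (expressed in the standard basis). Since V is invertible (lower-triangular with 1s on the diagonal, up to permutation), solve by back-substitution:
  V =
[[-1, 1, 0],
 [1, 0, 0],
 [-1, 1, 1]]
  V a = (3, -4, 4)
Solving gives a = (-4, -1, 1).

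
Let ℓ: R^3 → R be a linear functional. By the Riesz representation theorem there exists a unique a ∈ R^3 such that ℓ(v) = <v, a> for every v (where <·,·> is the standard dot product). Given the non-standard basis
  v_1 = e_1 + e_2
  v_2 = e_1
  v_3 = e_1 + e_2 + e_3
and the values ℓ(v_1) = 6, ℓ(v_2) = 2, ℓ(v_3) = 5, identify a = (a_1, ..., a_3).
a = (2, 4, -1)

Write a = (a_1, ..., a_3) in the standard basis. For each basis vector v_i, ℓ(v_i) = <v_i, a> is a linear equation in the a_j's. Collect the n equations into a matrix system V a = ℓ, where row i of V is v_i (expressed in the standard basis). Since V is invertible (lower-triangular with 1s on the diagonal, up to permutation), solve by back-substitution:
  V =
[[1, 1, 0],
 [1, 0, 0],
 [1, 1, 1]]
  V a = (6, 2, 5)
Solving gives a = (2, 4, -1).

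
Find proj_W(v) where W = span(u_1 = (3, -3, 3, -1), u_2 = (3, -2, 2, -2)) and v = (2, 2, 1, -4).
proj_W(v) = (138/59, 37/59, -37/59, -221/59)

Set up U = [u_1 | ... | u_2] ∈ R^(4×2). The projector onto W = col(U) is P = U (U^T U)^(-1) U^T.
Compute U^T U =
  [28, 23]
  [23, 21],
and U^T v = (7, 12).
Solve U^T U · c = U^T v for the coefficients: c = (-129/59, 175/59). The projection is proj_W(v) = U c.
Check: (v - proj_W(v)) · u_1 = 0  (should be 0).
Check: (v - proj_W(v)) · u_2 = 0  (should be 0).
Result: proj_W(v) = (138/59, 37/59, -37/59, -221/59).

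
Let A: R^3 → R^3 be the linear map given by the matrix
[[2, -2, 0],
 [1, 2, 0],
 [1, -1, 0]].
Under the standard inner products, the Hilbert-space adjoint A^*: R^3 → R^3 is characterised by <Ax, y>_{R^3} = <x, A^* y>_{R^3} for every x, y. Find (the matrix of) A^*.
A^* = A^T =
[[2, 1, 1],
 [-2, 2, -1],
 [0, 0, 0]]

For real matrices with standard dot products, the defining identity <Ax, y> = <x, A^* y> gives (Ax)^T y = x^T (A^*) y, i.e. x^T A^T y = x^T (A^*) y. Since this holds for all x, y, we must have A^* = A^T. Therefore
A^* =
[[2, 1, 1],
 [-2, 2, -1],
 [0, 0, 0]].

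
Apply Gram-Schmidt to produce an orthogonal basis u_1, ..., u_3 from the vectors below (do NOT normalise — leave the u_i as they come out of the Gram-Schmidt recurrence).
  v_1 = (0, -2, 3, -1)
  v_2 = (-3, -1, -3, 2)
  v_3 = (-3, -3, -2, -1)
Orthogonal basis:
  u_1 = (0, -2, 3, -1)
  u_2 = (-3, -16/7, -15/14, 19/14)
  u_3 = (-24/241, -156/241, -284/241, -540/241)

Apply the Gram-Schmidt recurrence
  u_1 = v_1
  u_i = v_i − Σ_{j<i} ((v_i · u_j) / (u_j · u_j)) · u_j.

Step by step this gives:
  u_1 = (0, -2, 3, -1)
  u_2 = (-3, -16/7, -15/14, 19/14)
  u_3 = (-24/241, -156/241, -284/241, -540/241)

Orthogonality check:
  u_2 · u_1 = 0 (should be 0)
  u_3 · u_1 = 0 (should be 0)
  u_3 · u_2 = 0 (should be 0)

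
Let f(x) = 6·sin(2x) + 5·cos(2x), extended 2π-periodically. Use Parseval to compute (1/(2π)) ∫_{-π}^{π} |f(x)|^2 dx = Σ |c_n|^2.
Σ |c_n|^2 = 61/2

Expand |f|^2 and use orthogonality of {sin(nx), cos(mx)} on [-π, π]:
  ∫_{-π}^{π} sin(nx)^2 dx = π, ∫ cos(mx)^2 dx = π, and cross terms integrate to 0.
So ∫_{-π}^{π} f(x)^2 dx = 6^2 · π + 5^2 · π = (36 + 25)π.
Divide by 2π: (36 + 25)/2 = 61/2.
By Parseval, this equals Σ |c_n|^2.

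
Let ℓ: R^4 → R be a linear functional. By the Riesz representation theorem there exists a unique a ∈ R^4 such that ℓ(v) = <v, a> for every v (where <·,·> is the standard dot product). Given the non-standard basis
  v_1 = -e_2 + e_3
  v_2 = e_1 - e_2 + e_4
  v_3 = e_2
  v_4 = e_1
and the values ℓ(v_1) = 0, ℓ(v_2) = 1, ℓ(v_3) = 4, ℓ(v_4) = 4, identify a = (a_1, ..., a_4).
a = (4, 4, 4, 1)

Write a = (a_1, ..., a_4) in the standard basis. For each basis vector v_i, ℓ(v_i) = <v_i, a> is a linear equation in the a_j's. Collect the n equations into a matrix system V a = ℓ, where row i of V is v_i (expressed in the standard basis). Since V is invertible (lower-triangular with 1s on the diagonal, up to permutation), solve by back-substitution:
  V =
[[0, -1, 1, 0],
 [1, -1, 0, 1],
 [0, 1, 0, 0],
 [1, 0, 0, 0]]
  V a = (0, 1, 4, 4)
Solving gives a = (4, 4, 4, 1).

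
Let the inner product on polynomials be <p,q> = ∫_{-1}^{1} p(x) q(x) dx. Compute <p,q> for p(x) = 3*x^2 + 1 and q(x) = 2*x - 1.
<p,q> = -4

Expand the product: p(x)·q(x) = 6*x^3 - 3*x^2 + 2*x - 1.
∫_{-1}^{1} of each monomial x^k gives [2/(k+1) if k even, 0 if k odd]. Integrating term-by-term (or equivalently evaluating the antiderivative F(x) = 3*x^4/2 - x^3 + x^2 - x at the endpoints):
  F(1) − F(−1) = 1/2 − (9/2) = -4.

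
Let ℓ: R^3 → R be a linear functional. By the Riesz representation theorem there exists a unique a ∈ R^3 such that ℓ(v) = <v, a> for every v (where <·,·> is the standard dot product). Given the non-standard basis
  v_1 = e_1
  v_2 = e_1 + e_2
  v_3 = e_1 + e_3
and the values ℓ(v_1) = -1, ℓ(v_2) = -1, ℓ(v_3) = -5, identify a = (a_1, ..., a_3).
a = (-1, 0, -4)

Write a = (a_1, ..., a_3) in the standard basis. For each basis vector v_i, ℓ(v_i) = <v_i, a> is a linear equation in the a_j's. Collect the n equations into a matrix system V a = ℓ, where row i of V is v_i (expressed in the standard basis). Since V is invertible (lower-triangular with 1s on the diagonal, up to permutation), solve by back-substitution:
  V =
[[1, 0, 0],
 [1, 1, 0],
 [1, 0, 1]]
  V a = (-1, -1, -5)
Solving gives a = (-1, 0, -4).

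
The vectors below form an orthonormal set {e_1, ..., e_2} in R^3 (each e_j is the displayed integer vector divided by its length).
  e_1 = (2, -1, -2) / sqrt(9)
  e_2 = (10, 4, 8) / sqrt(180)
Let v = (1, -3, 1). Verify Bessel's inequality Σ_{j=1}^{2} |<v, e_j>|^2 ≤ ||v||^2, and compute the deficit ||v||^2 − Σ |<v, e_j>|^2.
Σ |<v, e_j>|^2 = 6/5; ||v||^2 = 11; deficit = 49/5

Write each e_j = u_j / sqrt(<u_j, u_j>) where u_j is the displayed integer vector. Then <v, e_j> = <v, u_j> / sqrt(<u_j, u_j>), so |<v, e_j>|^2 = <v, u_j>^2 / <u_j, u_j>.
Coefficients: <v, e_1> = 3/sqrt(9), <v, e_2> = 6/sqrt(180).
Square and sum: Σ |<v, e_j>|^2 = 6/5.
Compute ||v||^2 = v·v = 11.
Deficit = 11 − 6/5 = 49/5 ≥ 0, confirming Bessel's inequality. (The deficit equals ||v − Σ <v,e_j> e_j||^2, the squared distance from v to span{e_j}.)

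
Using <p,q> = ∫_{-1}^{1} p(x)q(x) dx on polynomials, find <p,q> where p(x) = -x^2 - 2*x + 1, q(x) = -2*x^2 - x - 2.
<p,q> = -28/15

Expand the product: p(x)·q(x) = 2*x^4 + 5*x^3 + 2*x^2 + 3*x - 2.
∫_{-1}^{1} of each monomial x^k gives [2/(k+1) if k even, 0 if k odd]. Integrating term-by-term (or equivalently evaluating the antiderivative F(x) = 2*x^5/5 + 5*x^4/4 + 2*x^3/3 + 3*x^2/2 - 2*x at the endpoints):
  F(1) − F(−1) = 109/60 − (221/60) = -28/15.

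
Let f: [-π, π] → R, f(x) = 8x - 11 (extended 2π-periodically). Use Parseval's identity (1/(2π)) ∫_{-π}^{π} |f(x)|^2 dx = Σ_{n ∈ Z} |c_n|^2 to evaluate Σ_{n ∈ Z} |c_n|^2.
Σ |c_n|^2 = 64π^2/3 + 121

Expand and integrate term by term over [-π, π]:
  ∫ (8x)^2 dx = 64·(2π^3/3); ∫ 2·8·(-11)·x dx = 0 (odd integrand); ∫ (-11)^2 dx = 121·2π.
So (1/(2π)) ∫_{-π}^{π} (8x - 11)^2 dx = 64π^2/3 + 121 = 64π^2/3 + 121.
Parseval ⇒ Σ |c_n|^2 = 64π^2/3 + 121.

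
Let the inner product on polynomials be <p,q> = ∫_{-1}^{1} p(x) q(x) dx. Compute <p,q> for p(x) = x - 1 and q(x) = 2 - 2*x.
<p,q> = -16/3

Expand the product: p(x)·q(x) = -2*x^2 + 4*x - 2.
∫_{-1}^{1} of each monomial x^k gives [2/(k+1) if k even, 0 if k odd]. Integrating term-by-term (or equivalently evaluating the antiderivative F(x) = -2*x^3/3 + 2*x^2 - 2*x at the endpoints):
  F(1) − F(−1) = -2/3 − (14/3) = -16/3.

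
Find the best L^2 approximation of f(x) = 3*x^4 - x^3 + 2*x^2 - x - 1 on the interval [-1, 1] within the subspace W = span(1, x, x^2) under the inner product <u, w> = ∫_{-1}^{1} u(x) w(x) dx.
g(x) = 32*x^2/7 - 8*x/5 - 44/35

The best approximation g ∈ W is the orthogonal projection of f onto W. Writing g = a_0 + a_1 x + a_2 x^2, the coefficients solve the normal equations G · a = b where
  G_{ij} = <φ_i, φ_j> and b_i = <f, φ_i>, with φ_0 = 1, φ_1 = x, φ_2 = x^2.
G =
  [2, 0, 2/3]
  [0, 2/3, 0]
  [2/3, 0, 2/5],
b = (8/15, -16/15, 104/105).
Solving gives a_0 = -44/35, a_1 = -8/5, a_2 = 32/7, so
  g(x) = 32*x^2/7 - 8*x/5 - 44/35.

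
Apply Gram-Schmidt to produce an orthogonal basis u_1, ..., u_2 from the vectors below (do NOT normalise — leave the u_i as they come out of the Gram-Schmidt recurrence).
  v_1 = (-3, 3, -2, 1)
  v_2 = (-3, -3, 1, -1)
Orthogonal basis:
  u_1 = (-3, 3, -2, 1)
  u_2 = (-78/23, -60/23, 17/23, -20/23)

Apply the Gram-Schmidt recurrence
  u_1 = v_1
  u_i = v_i − Σ_{j<i} ((v_i · u_j) / (u_j · u_j)) · u_j.

Step by step this gives:
  u_1 = (-3, 3, -2, 1)
  u_2 = (-78/23, -60/23, 17/23, -20/23)

Orthogonality check:
  u_2 · u_1 = 0 (should be 0)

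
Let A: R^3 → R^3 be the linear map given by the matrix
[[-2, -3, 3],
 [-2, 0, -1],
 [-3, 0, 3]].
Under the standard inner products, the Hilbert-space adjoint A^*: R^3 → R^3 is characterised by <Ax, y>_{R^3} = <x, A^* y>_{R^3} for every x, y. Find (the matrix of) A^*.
A^* = A^T =
[[-2, -2, -3],
 [-3, 0, 0],
 [3, -1, 3]]

For real matrices with standard dot products, the defining identity <Ax, y> = <x, A^* y> gives (Ax)^T y = x^T (A^*) y, i.e. x^T A^T y = x^T (A^*) y. Since this holds for all x, y, we must have A^* = A^T. Therefore
A^* =
[[-2, -2, -3],
 [-3, 0, 0],
 [3, -1, 3]].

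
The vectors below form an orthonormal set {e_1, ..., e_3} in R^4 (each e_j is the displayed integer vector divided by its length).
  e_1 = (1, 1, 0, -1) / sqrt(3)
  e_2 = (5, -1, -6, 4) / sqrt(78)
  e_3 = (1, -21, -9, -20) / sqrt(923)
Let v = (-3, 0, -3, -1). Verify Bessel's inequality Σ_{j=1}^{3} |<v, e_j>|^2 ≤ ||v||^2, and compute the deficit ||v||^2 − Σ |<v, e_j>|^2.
Σ |<v, e_j>|^2 = 489/142; ||v||^2 = 19; deficit = 2209/142

Write each e_j = u_j / sqrt(<u_j, u_j>) where u_j is the displayed integer vector. Then <v, e_j> = <v, u_j> / sqrt(<u_j, u_j>), so |<v, e_j>|^2 = <v, u_j>^2 / <u_j, u_j>.
Coefficients: <v, e_1> = -2/sqrt(3), <v, e_2> = -1/sqrt(78), <v, e_3> = 44/sqrt(923).
Square and sum: Σ |<v, e_j>|^2 = 489/142.
Compute ||v||^2 = v·v = 19.
Deficit = 19 − 489/142 = 2209/142 ≥ 0, confirming Bessel's inequality. (The deficit equals ||v − Σ <v,e_j> e_j||^2, the squared distance from v to span{e_j}.)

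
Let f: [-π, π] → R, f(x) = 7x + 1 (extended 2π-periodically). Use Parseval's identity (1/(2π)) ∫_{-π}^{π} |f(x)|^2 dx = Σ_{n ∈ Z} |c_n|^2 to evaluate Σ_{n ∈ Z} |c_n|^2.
Σ |c_n|^2 = 49π^2/3 + 1

Expand and integrate term by term over [-π, π]:
  ∫ (7x)^2 dx = 49·(2π^3/3); ∫ 2·7·(1)·x dx = 0 (odd integrand); ∫ 1^2 dx = 1·2π.
So (1/(2π)) ∫_{-π}^{π} (7x + 1)^2 dx = 49π^2/3 + 1 = 49π^2/3 + 1.
Parseval ⇒ Σ |c_n|^2 = 49π^2/3 + 1.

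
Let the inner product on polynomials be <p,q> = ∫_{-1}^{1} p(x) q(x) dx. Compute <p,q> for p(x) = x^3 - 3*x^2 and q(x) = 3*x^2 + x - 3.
<p,q> = 14/5

Expand the product: p(x)·q(x) = 3*x^5 - 8*x^4 - 6*x^3 + 9*x^2.
∫_{-1}^{1} of each monomial x^k gives [2/(k+1) if k even, 0 if k odd]. Integrating term-by-term (or equivalently evaluating the antiderivative F(x) = x^6/2 - 8*x^5/5 - 3*x^4/2 + 3*x^3 at the endpoints):
  F(1) − F(−1) = 2/5 − (-12/5) = 14/5.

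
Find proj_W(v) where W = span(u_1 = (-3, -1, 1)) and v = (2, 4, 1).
proj_W(v) = (27/11, 9/11, -9/11)

Set up U = [u_1 | ... | u_1] ∈ R^(3×1). The projector onto W = col(U) is P = U (U^T U)^(-1) U^T.
Compute U^T U =
  [11],
and U^T v = (-9).
Solve U^T U · c = U^T v for the coefficients: c = (-9/11). The projection is proj_W(v) = U c.
Check: (v - proj_W(v)) · u_1 = 0  (should be 0).
Result: proj_W(v) = (27/11, 9/11, -9/11).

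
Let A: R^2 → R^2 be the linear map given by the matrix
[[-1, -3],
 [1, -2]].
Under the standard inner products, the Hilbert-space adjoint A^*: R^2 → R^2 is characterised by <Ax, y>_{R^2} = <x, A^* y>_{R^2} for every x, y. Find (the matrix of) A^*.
A^* = A^T =
[[-1, 1],
 [-3, -2]]

For real matrices with standard dot products, the defining identity <Ax, y> = <x, A^* y> gives (Ax)^T y = x^T (A^*) y, i.e. x^T A^T y = x^T (A^*) y. Since this holds for all x, y, we must have A^* = A^T. Therefore
A^* =
[[-1, 1],
 [-3, -2]].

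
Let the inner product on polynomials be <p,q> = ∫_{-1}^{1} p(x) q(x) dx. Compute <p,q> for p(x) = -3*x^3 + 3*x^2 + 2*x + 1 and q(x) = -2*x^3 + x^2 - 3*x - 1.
<p,q> = -254/105

Expand the product: p(x)·q(x) = 6*x^6 - 9*x^5 + 8*x^4 - 6*x^3 - 8*x^2 - 5*x - 1.
∫_{-1}^{1} of each monomial x^k gives [2/(k+1) if k even, 0 if k odd]. Integrating term-by-term (or equivalently evaluating the antiderivative F(x) = 6*x^7/7 - 3*x^6/2 + 8*x^5/5 - 3*x^4/2 - 8*x^3/3 - 5*x^2/2 - x at the endpoints):
  F(1) − F(−1) = -1409/210 − (-901/210) = -254/105.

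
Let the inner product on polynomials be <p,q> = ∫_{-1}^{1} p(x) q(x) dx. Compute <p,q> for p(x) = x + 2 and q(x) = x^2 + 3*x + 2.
<p,q> = 34/3

Expand the product: p(x)·q(x) = x^3 + 5*x^2 + 8*x + 4.
∫_{-1}^{1} of each monomial x^k gives [2/(k+1) if k even, 0 if k odd]. Integrating term-by-term (or equivalently evaluating the antiderivative F(x) = x^4/4 + 5*x^3/3 + 4*x^2 + 4*x at the endpoints):
  F(1) − F(−1) = 119/12 − (-17/12) = 34/3.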